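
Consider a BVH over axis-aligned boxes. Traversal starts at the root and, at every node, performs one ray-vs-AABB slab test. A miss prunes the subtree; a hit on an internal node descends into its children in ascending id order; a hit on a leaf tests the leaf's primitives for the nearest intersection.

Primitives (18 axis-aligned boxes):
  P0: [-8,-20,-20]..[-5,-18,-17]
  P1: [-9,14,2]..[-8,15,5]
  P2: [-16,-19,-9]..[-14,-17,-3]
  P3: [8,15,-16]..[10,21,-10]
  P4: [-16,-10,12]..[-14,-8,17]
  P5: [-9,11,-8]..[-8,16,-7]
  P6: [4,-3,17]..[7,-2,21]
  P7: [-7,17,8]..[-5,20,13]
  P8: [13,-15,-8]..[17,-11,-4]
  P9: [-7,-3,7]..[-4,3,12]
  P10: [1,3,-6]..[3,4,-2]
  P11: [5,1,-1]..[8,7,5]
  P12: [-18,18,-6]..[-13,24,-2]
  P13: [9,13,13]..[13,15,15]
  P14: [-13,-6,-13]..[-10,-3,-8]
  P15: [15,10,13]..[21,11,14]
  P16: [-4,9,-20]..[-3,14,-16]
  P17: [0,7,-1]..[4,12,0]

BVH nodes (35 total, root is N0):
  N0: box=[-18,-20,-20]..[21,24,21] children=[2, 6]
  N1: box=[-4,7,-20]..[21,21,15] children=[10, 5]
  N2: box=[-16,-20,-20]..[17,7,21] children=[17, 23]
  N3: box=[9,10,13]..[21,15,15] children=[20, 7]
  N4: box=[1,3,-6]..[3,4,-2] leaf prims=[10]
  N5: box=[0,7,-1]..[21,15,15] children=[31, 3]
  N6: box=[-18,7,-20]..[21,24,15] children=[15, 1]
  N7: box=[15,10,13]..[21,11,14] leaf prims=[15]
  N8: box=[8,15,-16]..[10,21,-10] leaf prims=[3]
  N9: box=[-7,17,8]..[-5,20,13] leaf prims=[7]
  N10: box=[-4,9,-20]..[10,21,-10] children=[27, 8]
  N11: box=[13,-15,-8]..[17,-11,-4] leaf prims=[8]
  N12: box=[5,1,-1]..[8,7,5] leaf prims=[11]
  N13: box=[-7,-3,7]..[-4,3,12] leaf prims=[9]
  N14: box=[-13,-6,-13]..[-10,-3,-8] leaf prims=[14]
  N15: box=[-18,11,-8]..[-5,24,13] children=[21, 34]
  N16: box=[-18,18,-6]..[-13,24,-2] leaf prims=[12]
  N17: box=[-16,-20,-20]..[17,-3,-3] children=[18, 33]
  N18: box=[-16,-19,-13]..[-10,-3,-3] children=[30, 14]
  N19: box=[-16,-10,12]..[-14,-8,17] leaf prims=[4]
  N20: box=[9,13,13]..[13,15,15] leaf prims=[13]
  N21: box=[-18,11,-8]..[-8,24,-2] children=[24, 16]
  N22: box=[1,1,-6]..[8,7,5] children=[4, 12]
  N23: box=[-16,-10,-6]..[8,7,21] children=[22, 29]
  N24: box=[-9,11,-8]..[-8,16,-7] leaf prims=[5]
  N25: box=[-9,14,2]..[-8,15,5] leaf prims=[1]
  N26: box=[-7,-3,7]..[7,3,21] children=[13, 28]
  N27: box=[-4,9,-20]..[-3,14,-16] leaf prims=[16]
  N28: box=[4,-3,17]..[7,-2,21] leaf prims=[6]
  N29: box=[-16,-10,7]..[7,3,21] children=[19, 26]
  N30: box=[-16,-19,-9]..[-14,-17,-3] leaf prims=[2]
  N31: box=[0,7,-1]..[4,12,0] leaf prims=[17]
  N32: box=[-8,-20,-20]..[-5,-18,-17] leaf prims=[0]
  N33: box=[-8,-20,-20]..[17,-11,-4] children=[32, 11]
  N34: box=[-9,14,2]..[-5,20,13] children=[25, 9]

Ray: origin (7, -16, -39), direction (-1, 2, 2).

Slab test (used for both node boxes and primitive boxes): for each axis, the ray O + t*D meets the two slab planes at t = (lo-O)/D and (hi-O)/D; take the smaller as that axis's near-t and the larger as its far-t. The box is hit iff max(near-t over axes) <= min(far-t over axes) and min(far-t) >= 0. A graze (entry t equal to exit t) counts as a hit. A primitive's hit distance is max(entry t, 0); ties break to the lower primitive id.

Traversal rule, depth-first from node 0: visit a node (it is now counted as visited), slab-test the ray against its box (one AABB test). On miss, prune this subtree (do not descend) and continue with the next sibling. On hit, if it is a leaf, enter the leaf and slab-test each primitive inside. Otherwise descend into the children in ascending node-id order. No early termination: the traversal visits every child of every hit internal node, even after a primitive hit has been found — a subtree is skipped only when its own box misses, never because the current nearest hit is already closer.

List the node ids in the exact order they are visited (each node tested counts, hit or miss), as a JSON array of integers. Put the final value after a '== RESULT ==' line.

Traverse from the root:
N0 x:[-14,25] y:[-2,20] z:[19/2,30] -> hit [19/2,20], descend [2, 6]
  N2 x:[-10,23] y:[-2,23/2] z:[19/2,30] -> hit [19/2,23/2], descend [17, 23]
    N17 x:[-10,23] y:[-2,13/2] z:[19/2,18] -> miss, prune
    N23 x:[-1,23] y:[3,23/2] z:[33/2,30] -> miss, prune
  N6 x:[-14,25] y:[23/2,20] z:[19/2,27] -> hit [23/2,20], descend [1, 15]
    N1 x:[-14,11] y:[23/2,37/2] z:[19/2,27] -> miss, prune
    N15 x:[12,25] y:[27/2,20] z:[31/2,26] -> hit [31/2,20], descend [21, 34]
      N21 x:[15,25] y:[27/2,20] z:[31/2,37/2] -> hit [31/2,37/2], descend [16, 24]
        N16 x:[20,25] y:[17,20] z:[33/2,37/2] -> miss, prune
        N24 x:[15,16] y:[27/2,16] z:[31/2,16] -> hit [31/2,16] leaf, test {P5@t=31/2}
      N34 x:[12,16] y:[15,18] z:[41/2,26] -> miss, prune

Summary -> nodes [0, 2, 17, 23, 6, 1, 15, 21, 16, 24, 34]; box-tests=11; leaf-entries=1; first=P5

== RESULT ==
[0, 2, 17, 23, 6, 1, 15, 21, 16, 24, 34]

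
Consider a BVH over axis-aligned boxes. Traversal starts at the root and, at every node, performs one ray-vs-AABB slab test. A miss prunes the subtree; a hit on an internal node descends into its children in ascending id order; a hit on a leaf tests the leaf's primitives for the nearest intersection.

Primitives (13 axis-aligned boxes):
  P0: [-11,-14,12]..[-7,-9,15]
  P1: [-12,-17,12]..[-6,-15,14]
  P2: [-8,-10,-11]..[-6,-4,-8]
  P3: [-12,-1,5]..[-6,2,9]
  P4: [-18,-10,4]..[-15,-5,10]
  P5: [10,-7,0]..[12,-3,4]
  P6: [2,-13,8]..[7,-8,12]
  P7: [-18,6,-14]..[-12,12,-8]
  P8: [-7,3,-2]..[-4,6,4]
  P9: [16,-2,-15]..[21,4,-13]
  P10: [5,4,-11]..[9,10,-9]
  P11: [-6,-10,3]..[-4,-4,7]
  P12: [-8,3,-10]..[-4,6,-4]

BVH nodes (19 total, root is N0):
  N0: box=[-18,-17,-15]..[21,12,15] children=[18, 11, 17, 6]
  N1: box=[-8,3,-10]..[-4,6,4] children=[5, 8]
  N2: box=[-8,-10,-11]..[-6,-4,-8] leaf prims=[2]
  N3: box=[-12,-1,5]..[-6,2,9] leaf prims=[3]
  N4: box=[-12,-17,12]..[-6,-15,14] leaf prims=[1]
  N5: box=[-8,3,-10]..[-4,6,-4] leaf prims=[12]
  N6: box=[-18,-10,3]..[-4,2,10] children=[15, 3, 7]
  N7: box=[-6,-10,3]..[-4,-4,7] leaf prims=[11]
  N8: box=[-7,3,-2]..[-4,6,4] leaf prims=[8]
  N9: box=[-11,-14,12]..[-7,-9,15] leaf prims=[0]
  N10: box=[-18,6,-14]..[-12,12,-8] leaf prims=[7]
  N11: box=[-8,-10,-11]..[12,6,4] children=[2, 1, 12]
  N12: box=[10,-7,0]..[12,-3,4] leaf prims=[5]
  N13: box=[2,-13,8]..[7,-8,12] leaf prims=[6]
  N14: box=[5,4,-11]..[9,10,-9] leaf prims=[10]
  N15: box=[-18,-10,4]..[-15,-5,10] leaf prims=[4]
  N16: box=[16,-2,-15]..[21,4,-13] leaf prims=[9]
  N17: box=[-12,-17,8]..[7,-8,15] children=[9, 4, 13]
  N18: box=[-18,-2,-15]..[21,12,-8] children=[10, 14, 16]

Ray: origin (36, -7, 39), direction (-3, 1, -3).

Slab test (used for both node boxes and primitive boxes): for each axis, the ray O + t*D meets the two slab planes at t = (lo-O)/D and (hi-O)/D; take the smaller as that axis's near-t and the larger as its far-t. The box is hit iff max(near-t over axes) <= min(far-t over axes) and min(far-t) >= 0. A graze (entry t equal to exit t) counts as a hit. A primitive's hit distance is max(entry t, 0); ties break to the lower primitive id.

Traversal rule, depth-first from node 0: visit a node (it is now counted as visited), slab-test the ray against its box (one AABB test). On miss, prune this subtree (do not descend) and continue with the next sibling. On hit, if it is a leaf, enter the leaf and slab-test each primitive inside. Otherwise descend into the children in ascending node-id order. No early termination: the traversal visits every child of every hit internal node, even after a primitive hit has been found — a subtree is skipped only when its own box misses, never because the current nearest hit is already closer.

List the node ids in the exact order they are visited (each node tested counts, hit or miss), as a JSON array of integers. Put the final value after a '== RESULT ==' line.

Traverse from the root:
N0 x:[5,18] y:[-10,19] z:[8,18] -> hit [8,18], descend [6, 11, 17, 18]
  N6 x:[40/3,18] y:[-3,9] z:[29/3,12] -> miss, prune
  N11 x:[8,44/3] y:[-3,13] z:[35/3,50/3] -> hit [35/3,13], descend [1, 2, 12]
    N1 x:[40/3,44/3] y:[10,13] z:[35/3,49/3] -> miss, prune
    N2 x:[14,44/3] y:[-3,3] z:[47/3,50/3] -> miss, prune
    N12 x:[8,26/3] y:[0,4] z:[35/3,13] -> miss, prune
  N17 x:[29/3,16] y:[-10,-1] z:[8,31/3] -> miss, prune
  N18 x:[5,18] y:[5,19] z:[47/3,18] -> hit [47/3,18], descend [10, 14, 16]
    N10 x:[16,18] y:[13,19] z:[47/3,53/3] -> hit [16,53/3] leaf, test {P7@t=16}
    N14 x:[9,31/3] y:[11,17] z:[16,50/3] -> miss, prune
    N16 x:[5,20/3] y:[5,11] z:[52/3,18] -> miss, prune

Visited [0, 6, 11, 1, 2, 12, 17, 18, 10, 14, 16]. Tests: 11 box, 1 leaf. Nearest: P7.

== RESULT ==
[0, 6, 11, 1, 2, 12, 17, 18, 10, 14, 16]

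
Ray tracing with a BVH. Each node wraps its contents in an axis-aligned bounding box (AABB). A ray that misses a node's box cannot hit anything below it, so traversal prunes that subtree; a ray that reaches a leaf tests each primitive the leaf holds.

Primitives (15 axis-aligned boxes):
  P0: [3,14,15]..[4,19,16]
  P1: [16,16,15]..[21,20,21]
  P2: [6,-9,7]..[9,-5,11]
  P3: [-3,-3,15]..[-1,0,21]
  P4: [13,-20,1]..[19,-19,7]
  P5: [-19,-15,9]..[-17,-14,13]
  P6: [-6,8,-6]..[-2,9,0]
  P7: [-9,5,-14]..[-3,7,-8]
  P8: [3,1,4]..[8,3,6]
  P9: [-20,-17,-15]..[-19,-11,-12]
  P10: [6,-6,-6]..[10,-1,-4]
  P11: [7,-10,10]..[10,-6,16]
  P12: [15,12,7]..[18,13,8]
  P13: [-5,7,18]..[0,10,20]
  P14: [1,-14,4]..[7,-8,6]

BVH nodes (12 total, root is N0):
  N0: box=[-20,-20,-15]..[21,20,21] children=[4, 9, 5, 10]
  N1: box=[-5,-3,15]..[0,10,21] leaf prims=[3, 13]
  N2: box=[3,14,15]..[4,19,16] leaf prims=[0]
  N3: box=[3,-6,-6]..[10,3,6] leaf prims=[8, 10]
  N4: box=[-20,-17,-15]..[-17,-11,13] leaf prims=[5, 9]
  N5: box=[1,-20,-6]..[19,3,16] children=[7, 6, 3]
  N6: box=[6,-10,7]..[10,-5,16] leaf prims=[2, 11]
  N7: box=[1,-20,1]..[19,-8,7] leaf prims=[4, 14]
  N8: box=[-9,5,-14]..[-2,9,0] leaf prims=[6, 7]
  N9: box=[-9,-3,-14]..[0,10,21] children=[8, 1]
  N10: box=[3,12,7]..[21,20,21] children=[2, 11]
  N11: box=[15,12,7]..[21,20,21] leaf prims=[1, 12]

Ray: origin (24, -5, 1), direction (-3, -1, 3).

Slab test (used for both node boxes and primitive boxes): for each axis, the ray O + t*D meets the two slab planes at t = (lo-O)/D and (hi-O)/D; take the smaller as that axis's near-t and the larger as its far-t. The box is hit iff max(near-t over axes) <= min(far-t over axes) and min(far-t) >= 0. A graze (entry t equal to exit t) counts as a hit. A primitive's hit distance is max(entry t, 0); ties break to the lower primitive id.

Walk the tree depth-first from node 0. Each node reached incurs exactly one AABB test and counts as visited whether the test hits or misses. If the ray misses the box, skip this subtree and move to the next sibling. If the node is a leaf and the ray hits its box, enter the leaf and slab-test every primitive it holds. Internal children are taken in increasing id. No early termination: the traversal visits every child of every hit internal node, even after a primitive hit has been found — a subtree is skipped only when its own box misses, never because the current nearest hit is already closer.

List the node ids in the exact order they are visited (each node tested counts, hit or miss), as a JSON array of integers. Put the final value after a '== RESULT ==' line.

Trace the traversal:
N0 x:[1,44/3] y:[-25,15] z:[-16/3,20/3] -> hit [1,20/3], descend [4, 5, 9, 10]
  N4 x:[41/3,44/3] y:[6,12] z:[-16/3,4] -> miss, prune
  N5 x:[5/3,23/3] y:[-8,15] z:[-7/3,5] -> hit [5/3,5], descend [3, 6, 7]
    N3 x:[14/3,7] y:[-8,1] z:[-7/3,5/3] -> miss, prune
    N6 x:[14/3,6] y:[0,5] z:[2,5] -> hit [14/3,5] leaf, test {P2(miss), P11@t=14/3}
    N7 x:[5/3,23/3] y:[3,15] z:[0,2] -> miss, prune
  N9 x:[8,11] y:[-15,-2] z:[-5,20/3] -> miss, prune
  N10 x:[1,7] y:[-25,-17] z:[2,20/3] -> miss, prune

Visited [0, 4, 5, 3, 6, 7, 9, 10]. Tests: 8 box, 1 leaf. Nearest: P11.

== RESULT ==
[0, 4, 5, 3, 6, 7, 9, 10]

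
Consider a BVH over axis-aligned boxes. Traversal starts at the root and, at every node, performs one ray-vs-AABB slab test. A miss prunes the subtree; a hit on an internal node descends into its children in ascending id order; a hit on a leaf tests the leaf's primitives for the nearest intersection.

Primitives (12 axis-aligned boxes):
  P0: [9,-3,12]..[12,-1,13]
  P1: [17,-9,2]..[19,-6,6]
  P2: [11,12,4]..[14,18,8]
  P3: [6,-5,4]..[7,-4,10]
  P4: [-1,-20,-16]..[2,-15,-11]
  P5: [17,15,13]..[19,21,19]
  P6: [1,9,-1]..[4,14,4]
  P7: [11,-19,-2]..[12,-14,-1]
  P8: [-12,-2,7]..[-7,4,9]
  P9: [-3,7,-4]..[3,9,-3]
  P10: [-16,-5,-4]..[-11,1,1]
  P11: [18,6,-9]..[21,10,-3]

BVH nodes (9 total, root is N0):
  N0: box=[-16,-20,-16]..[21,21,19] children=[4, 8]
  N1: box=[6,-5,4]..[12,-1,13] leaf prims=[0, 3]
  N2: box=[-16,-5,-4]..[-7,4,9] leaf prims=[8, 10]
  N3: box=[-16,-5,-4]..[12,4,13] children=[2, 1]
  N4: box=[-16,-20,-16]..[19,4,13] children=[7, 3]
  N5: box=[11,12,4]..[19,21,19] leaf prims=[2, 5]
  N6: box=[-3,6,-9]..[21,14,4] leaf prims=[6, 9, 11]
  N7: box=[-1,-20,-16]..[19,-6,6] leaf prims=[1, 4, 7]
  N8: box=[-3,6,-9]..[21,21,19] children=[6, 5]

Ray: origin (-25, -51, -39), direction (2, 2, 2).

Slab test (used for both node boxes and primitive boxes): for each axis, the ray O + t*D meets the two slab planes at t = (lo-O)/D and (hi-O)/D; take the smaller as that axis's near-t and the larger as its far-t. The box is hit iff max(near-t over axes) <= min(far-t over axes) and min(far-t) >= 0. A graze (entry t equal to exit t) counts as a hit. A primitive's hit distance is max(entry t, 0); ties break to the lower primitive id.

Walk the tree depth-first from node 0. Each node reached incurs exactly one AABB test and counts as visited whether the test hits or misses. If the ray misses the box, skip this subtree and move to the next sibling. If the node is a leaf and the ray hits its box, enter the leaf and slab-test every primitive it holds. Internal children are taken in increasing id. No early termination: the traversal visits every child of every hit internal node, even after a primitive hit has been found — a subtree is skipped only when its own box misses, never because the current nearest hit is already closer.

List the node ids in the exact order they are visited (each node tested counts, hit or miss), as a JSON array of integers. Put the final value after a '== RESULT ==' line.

Traverse from the root:
N0 x:[9/2,23] y:[31/2,36] z:[23/2,29] -> hit [31/2,23], descend [4, 8]
  N4 x:[9/2,22] y:[31/2,55/2] z:[23/2,26] -> hit [31/2,22], descend [3, 7]
    N3 x:[9/2,37/2] y:[23,55/2] z:[35/2,26] -> miss, prune
    N7 x:[12,22] y:[31/2,45/2] z:[23/2,45/2] -> hit [31/2,22] leaf, test {P1@t=21, P4(miss), P7@t=37/2}
  N8 x:[11,23] y:[57/2,36] z:[15,29] -> miss, prune

Summary -> nodes [0, 4, 3, 7, 8]; box-tests=5; leaf-entries=1; first=P7

== RESULT ==
[0, 4, 3, 7, 8]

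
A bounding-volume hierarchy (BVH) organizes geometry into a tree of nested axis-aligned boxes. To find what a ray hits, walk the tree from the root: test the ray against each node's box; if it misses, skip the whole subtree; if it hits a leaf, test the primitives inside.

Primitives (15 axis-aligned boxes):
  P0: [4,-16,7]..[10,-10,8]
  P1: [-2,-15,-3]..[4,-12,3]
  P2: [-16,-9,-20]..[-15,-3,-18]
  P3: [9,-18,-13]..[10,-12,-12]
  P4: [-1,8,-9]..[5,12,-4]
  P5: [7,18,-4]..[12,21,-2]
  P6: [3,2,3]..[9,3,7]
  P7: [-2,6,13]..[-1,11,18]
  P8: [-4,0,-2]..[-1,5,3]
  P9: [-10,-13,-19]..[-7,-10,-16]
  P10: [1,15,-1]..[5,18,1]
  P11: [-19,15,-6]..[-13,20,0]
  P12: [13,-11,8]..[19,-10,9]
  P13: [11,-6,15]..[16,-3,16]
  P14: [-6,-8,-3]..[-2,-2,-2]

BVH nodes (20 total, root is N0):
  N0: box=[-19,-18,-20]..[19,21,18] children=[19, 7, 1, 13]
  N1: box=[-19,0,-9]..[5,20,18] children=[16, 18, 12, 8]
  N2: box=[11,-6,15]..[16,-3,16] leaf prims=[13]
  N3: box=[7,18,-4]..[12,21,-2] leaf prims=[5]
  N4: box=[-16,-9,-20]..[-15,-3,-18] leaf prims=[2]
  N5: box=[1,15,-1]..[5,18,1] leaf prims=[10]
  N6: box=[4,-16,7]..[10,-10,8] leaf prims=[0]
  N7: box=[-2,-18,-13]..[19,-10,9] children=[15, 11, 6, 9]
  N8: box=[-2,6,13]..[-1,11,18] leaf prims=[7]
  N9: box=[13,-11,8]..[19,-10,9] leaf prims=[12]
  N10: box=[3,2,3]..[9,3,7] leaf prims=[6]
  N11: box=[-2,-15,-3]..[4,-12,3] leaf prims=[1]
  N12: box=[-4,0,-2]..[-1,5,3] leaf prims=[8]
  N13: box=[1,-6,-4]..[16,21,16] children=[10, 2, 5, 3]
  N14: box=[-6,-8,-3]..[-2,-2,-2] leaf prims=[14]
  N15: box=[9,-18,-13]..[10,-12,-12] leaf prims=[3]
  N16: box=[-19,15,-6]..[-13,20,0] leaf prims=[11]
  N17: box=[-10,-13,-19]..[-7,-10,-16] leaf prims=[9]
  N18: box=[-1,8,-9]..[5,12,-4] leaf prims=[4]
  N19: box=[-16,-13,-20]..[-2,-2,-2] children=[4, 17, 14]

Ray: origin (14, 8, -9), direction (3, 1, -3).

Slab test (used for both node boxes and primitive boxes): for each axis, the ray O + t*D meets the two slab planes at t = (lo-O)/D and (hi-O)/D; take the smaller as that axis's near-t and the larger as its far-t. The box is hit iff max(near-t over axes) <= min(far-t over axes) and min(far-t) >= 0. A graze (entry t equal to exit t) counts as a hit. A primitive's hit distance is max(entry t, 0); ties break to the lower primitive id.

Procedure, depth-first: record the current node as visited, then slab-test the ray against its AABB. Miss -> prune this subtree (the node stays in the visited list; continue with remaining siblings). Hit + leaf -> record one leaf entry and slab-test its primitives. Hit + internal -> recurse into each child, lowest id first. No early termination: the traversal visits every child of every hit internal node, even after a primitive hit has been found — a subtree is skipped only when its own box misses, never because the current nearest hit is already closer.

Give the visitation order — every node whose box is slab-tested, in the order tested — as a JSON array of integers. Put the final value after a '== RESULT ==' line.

Traverse from the root:
N0 x:[-11,5/3] y:[-26,13] z:[-9,11/3] -> hit [-9,5/3], descend [1, 7, 13, 19]
  N1 x:[-11,-3] y:[-8,12] z:[-9,0] -> miss, prune
  N7 x:[-16/3,5/3] y:[-26,-18] z:[-6,4/3] -> miss, prune
  N13 x:[-13/3,2/3] y:[-14,13] z:[-25/3,-5/3] -> miss, prune
  N19 x:[-10,-16/3] y:[-21,-10] z:[-7/3,11/3] -> miss, prune

Visited [0, 1, 7, 13, 19]. Tests: 5 box, 0 leaf. Nearest: miss.

== RESULT ==
[0, 1, 7, 13, 19]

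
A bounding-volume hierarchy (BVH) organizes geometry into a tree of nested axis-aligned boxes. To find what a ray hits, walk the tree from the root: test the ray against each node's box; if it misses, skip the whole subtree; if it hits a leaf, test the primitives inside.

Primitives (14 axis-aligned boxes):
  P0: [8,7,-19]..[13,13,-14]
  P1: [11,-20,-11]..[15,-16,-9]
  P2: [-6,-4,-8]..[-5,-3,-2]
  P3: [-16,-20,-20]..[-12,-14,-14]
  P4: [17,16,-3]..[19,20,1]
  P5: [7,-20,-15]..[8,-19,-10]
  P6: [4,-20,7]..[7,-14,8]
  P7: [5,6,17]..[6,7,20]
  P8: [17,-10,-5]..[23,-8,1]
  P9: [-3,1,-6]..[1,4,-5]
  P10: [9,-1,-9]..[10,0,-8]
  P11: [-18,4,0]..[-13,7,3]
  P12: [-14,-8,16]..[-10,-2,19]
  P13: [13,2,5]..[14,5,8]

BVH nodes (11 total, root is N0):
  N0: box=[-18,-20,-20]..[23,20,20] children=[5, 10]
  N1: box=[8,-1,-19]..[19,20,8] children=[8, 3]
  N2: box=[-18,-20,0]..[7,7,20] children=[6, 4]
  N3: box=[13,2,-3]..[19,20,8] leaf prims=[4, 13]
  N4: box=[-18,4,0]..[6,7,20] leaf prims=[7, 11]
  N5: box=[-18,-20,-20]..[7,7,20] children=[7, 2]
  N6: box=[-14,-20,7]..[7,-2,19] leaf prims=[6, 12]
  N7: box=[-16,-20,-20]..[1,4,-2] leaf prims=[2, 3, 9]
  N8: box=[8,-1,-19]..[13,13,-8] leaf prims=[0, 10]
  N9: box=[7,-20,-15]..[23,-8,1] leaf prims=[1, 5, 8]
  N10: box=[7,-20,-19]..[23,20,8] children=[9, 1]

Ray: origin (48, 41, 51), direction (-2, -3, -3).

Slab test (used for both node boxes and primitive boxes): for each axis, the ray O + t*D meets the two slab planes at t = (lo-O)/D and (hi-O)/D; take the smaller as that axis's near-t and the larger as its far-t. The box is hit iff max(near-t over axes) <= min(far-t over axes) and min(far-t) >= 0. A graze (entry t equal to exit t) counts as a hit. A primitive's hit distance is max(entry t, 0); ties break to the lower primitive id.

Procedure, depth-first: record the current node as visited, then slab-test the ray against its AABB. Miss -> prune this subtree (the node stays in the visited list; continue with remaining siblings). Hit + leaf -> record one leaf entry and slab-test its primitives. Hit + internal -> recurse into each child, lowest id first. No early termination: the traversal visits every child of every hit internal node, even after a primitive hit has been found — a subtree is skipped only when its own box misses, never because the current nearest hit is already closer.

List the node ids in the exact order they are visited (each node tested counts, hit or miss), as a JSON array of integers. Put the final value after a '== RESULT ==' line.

Walk:
N0 x:[25/2,33] y:[7,61/3] z:[31/3,71/3] -> hit [25/2,61/3], descend [5, 10]
  N5 x:[41/2,33] y:[34/3,61/3] z:[31/3,71/3] -> miss, prune
  N10 x:[25/2,41/2] y:[7,61/3] z:[43/3,70/3] -> hit [43/3,61/3], descend [1, 9]
    N1 x:[29/2,20] y:[7,14] z:[43/3,70/3] -> miss, prune
    N9 x:[25/2,41/2] y:[49/3,61/3] z:[50/3,22] -> hit [50/3,61/3] leaf, test {P1(miss), P5@t=61/3, P8(miss)}

5 AABB tests over nodes [0, 5, 10, 1, 9]; 1 leaf entered; closest P5.

== RESULT ==
[0, 5, 10, 1, 9]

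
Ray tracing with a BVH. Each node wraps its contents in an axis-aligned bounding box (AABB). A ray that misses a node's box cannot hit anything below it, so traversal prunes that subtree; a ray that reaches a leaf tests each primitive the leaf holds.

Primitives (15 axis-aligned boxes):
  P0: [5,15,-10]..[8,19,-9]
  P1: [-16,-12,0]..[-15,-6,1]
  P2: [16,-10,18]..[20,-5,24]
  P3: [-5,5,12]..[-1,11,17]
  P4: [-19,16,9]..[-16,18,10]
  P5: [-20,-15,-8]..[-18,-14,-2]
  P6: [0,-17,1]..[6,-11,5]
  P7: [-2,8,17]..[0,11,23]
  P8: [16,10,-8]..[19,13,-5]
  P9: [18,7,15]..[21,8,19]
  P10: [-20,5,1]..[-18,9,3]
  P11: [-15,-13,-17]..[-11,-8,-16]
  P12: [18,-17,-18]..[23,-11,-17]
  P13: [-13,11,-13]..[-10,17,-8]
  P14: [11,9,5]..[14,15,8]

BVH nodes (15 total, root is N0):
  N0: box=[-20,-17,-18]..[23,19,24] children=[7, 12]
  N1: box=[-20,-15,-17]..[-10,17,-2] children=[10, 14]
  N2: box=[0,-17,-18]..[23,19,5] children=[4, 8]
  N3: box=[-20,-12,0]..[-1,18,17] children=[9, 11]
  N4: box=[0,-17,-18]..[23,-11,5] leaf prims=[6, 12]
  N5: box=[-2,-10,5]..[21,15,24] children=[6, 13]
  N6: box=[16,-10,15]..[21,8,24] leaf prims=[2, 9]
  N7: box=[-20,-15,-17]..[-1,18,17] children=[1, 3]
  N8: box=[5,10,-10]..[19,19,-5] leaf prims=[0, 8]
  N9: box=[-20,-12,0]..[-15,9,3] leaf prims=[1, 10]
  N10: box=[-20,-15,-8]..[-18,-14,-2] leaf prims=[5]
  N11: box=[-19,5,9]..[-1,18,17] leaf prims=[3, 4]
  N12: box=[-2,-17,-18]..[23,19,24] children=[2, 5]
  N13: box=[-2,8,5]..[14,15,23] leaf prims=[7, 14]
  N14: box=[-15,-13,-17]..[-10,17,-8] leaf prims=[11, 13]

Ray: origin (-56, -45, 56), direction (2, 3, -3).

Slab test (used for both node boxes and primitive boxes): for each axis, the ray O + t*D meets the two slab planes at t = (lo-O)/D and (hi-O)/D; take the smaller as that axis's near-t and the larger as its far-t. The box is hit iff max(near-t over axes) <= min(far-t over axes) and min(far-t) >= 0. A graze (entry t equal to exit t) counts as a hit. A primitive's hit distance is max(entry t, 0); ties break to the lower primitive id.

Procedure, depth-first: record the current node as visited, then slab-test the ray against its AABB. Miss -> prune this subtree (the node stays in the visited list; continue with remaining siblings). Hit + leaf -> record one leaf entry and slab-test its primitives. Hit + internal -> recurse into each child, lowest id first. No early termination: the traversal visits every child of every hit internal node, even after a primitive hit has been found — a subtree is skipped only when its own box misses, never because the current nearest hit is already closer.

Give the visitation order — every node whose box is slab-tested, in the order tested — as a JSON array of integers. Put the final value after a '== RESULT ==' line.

Trace the traversal:
N0 x:[18,79/2] y:[28/3,64/3] z:[32/3,74/3] -> hit [18,64/3], descend [7, 12]
  N7 x:[18,55/2] y:[10,21] z:[13,73/3] -> hit [18,21], descend [1, 3]
    N1 x:[18,23] y:[10,62/3] z:[58/3,73/3] -> hit [58/3,62/3], descend [10, 14]
      N10 x:[18,19] y:[10,31/3] z:[58/3,64/3] -> miss, prune
      N14 x:[41/2,23] y:[32/3,62/3] z:[64/3,73/3] -> miss, prune
    N3 x:[18,55/2] y:[11,21] z:[13,56/3] -> hit [18,56/3], descend [9, 11]
      N9 x:[18,41/2] y:[11,18] z:[53/3,56/3] -> hit [18,18] leaf, test {P1(miss), P10@t=18}
      N11 x:[37/2,55/2] y:[50/3,21] z:[13,47/3] -> miss, prune
  N12 x:[27,79/2] y:[28/3,64/3] z:[32/3,74/3] -> miss, prune

Visited [0, 7, 1, 10, 14, 3, 9, 11, 12]. Tests: 9 box, 1 leaf. Nearest: P10.

== RESULT ==
[0, 7, 1, 10, 14, 3, 9, 11, 12]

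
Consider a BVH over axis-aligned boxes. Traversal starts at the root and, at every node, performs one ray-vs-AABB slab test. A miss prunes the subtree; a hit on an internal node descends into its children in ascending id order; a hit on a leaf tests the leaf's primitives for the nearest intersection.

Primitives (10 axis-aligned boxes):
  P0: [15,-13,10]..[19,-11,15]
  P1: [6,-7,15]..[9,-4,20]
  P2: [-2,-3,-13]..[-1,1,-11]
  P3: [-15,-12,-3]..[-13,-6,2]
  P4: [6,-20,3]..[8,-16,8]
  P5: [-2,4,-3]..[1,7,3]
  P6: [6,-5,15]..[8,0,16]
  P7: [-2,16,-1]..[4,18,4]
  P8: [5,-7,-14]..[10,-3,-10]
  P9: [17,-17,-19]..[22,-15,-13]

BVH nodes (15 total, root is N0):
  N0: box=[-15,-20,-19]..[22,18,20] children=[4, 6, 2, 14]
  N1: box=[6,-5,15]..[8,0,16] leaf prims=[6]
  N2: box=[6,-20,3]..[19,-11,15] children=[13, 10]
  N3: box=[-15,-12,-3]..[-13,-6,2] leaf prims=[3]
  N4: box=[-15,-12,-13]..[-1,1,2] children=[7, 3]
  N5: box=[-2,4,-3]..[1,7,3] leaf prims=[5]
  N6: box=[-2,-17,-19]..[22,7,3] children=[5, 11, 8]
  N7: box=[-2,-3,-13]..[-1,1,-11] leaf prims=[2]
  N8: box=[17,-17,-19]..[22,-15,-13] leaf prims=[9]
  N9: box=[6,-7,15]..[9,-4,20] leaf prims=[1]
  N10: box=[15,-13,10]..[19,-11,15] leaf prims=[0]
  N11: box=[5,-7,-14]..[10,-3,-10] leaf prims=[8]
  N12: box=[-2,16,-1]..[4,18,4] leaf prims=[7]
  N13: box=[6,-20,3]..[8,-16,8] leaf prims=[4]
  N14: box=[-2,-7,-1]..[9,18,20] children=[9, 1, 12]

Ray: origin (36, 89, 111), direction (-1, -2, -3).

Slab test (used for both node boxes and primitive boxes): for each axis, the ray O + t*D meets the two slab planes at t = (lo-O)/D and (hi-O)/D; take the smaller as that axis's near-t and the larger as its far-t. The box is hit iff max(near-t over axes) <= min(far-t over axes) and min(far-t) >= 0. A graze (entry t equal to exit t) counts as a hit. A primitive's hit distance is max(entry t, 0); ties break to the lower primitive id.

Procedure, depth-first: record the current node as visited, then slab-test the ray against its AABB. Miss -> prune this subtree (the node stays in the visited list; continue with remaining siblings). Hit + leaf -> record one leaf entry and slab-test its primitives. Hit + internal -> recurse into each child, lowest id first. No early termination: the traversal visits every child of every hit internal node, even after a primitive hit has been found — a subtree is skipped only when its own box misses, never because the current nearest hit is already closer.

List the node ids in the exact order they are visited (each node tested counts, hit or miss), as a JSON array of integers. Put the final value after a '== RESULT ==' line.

Walk:
N0 x:[14,51] y:[71/2,109/2] z:[91/3,130/3] -> hit [71/2,130/3], descend [2, 4, 6, 14]
  N2 x:[17,30] y:[50,109/2] z:[32,36] -> miss, prune
  N4 x:[37,51] y:[44,101/2] z:[109/3,124/3] -> miss, prune
  N6 x:[14,38] y:[41,53] z:[36,130/3] -> miss, prune
  N14 x:[27,38] y:[71/2,48] z:[91/3,112/3] -> hit [71/2,112/3], descend [1, 9, 12]
    N1 x:[28,30] y:[89/2,47] z:[95/3,32] -> miss, prune
    N9 x:[27,30] y:[93/2,48] z:[91/3,32] -> miss, prune
    N12 x:[32,38] y:[71/2,73/2] z:[107/3,112/3] -> hit [107/3,73/2] leaf, test {P7@t=107/3}

order=[0, 2, 4, 6, 14, 1, 9, 12]  |boxes|=8  |leaves|=1  hit=P7

== RESULT ==
[0, 2, 4, 6, 14, 1, 9, 12]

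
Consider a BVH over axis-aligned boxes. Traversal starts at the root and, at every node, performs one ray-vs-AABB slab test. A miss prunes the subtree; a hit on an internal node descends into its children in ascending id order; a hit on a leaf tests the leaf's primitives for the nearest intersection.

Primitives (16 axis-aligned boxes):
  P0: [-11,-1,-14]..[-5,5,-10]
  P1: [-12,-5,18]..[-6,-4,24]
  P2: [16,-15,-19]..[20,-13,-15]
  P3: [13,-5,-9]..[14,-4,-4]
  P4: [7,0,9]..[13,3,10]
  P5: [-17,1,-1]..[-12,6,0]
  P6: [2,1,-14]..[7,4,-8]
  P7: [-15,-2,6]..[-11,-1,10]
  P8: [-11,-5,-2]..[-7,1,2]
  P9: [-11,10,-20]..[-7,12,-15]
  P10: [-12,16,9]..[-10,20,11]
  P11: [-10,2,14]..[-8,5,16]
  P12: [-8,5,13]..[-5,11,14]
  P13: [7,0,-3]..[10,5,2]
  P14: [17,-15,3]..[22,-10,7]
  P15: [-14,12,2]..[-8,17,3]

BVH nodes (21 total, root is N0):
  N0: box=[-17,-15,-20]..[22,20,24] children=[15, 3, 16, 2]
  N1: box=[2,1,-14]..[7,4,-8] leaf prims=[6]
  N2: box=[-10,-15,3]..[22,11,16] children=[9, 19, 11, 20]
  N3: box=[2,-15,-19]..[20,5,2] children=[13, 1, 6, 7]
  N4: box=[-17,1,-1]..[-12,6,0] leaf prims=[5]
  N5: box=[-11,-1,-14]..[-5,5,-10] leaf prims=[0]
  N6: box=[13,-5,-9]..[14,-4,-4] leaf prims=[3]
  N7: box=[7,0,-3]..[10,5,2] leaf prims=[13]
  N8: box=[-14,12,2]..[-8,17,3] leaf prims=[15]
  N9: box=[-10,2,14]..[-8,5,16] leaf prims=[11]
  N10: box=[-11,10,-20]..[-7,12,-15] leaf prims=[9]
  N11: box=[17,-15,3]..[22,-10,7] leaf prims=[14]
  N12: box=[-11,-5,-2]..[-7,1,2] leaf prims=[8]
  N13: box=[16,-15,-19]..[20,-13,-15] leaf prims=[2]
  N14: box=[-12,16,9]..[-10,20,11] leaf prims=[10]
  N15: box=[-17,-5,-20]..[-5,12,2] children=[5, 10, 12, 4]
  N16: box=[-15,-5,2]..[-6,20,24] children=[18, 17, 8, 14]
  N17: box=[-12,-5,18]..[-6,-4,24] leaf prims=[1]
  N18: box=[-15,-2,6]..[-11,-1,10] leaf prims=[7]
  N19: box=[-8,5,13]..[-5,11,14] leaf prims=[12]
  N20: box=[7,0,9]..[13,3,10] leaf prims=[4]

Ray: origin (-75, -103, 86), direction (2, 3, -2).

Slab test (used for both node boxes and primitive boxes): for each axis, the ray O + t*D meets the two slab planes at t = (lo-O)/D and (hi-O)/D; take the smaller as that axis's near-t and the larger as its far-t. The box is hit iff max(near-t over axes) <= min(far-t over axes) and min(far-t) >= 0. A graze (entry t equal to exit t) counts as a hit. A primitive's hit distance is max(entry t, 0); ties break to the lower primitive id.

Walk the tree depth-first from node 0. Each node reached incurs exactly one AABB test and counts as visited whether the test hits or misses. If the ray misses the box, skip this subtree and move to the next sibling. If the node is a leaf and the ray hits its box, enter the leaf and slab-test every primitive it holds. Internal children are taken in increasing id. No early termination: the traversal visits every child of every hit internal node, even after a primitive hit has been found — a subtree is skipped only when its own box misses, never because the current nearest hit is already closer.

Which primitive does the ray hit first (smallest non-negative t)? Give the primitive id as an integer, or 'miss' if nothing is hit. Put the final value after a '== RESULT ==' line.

Walk:
N0 x:[29,97/2] y:[88/3,41] z:[31,53] -> hit [31,41], descend [2, 3, 15, 16]
  N2 x:[65/2,97/2] y:[88/3,38] z:[35,83/2] -> hit [35,38], descend [9, 11, 19, 20]
    N9 x:[65/2,67/2] y:[35,36] z:[35,36] -> miss, prune
    N11 x:[46,97/2] y:[88/3,31] z:[79/2,83/2] -> miss, prune
    N19 x:[67/2,35] y:[36,38] z:[36,73/2] -> miss, prune
    N20 x:[41,44] y:[103/3,106/3] z:[38,77/2] -> miss, prune
  N3 x:[77/2,95/2] y:[88/3,36] z:[42,105/2] -> miss, prune
  N15 x:[29,35] y:[98/3,115/3] z:[42,53] -> miss, prune
  N16 x:[30,69/2] y:[98/3,41] z:[31,42] -> hit [98/3,69/2], descend [8, 14, 17, 18]
    N8 x:[61/2,67/2] y:[115/3,40] z:[83/2,42] -> miss, prune
    N14 x:[63/2,65/2] y:[119/3,41] z:[75/2,77/2] -> miss, prune
    N17 x:[63/2,69/2] y:[98/3,33] z:[31,34] -> hit [98/3,33] leaf, test {P1@t=98/3}
    N18 x:[30,32] y:[101/3,34] z:[38,40] -> miss, prune

order=[0, 2, 9, 11, 19, 20, 3, 15, 16, 8, 14, 17, 18]  |boxes|=13  |leaves|=1  hit=P1

== RESULT ==
1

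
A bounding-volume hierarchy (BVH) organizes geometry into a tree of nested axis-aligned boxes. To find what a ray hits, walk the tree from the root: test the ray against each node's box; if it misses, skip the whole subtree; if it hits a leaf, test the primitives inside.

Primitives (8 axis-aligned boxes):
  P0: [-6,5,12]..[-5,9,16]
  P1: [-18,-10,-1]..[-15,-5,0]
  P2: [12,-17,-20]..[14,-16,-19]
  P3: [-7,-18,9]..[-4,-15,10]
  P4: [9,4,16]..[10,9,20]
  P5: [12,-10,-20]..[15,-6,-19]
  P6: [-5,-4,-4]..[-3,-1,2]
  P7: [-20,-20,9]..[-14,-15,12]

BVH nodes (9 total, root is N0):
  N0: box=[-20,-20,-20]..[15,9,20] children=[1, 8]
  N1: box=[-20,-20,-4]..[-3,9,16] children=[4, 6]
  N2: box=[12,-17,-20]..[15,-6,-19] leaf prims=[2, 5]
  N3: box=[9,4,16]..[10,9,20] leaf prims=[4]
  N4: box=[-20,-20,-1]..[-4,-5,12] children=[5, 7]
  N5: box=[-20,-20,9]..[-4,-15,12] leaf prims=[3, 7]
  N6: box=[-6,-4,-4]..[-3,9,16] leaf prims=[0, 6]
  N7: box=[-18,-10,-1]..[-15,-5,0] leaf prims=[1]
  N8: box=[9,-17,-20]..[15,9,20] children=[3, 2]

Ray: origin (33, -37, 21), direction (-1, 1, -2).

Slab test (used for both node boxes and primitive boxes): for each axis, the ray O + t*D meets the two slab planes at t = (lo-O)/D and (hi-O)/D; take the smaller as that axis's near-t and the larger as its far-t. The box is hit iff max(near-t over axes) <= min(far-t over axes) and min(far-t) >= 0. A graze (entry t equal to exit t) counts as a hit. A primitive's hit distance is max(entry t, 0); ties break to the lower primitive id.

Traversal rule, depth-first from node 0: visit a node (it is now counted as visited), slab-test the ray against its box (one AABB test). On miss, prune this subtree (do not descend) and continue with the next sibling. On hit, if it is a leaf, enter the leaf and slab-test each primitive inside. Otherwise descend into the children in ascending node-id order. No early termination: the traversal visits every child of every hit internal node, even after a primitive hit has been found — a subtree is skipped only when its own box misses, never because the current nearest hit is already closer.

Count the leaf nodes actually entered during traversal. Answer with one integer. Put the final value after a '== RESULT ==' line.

Traverse from the root:
N0 x:[18,53] y:[17,46] z:[1/2,41/2] -> hit [18,41/2], descend [1, 8]
  N1 x:[36,53] y:[17,46] z:[5/2,25/2] -> miss, prune
  N8 x:[18,24] y:[20,46] z:[1/2,41/2] -> hit [20,41/2], descend [2, 3]
    N2 x:[18,21] y:[20,31] z:[20,41/2] -> hit [20,41/2] leaf, test {P2@t=20, P5(miss)}
    N3 x:[23,24] y:[41,46] z:[1/2,5/2] -> miss, prune

5 AABB tests over nodes [0, 1, 8, 2, 3]; 1 leaf entered; closest P2.

== RESULT ==
1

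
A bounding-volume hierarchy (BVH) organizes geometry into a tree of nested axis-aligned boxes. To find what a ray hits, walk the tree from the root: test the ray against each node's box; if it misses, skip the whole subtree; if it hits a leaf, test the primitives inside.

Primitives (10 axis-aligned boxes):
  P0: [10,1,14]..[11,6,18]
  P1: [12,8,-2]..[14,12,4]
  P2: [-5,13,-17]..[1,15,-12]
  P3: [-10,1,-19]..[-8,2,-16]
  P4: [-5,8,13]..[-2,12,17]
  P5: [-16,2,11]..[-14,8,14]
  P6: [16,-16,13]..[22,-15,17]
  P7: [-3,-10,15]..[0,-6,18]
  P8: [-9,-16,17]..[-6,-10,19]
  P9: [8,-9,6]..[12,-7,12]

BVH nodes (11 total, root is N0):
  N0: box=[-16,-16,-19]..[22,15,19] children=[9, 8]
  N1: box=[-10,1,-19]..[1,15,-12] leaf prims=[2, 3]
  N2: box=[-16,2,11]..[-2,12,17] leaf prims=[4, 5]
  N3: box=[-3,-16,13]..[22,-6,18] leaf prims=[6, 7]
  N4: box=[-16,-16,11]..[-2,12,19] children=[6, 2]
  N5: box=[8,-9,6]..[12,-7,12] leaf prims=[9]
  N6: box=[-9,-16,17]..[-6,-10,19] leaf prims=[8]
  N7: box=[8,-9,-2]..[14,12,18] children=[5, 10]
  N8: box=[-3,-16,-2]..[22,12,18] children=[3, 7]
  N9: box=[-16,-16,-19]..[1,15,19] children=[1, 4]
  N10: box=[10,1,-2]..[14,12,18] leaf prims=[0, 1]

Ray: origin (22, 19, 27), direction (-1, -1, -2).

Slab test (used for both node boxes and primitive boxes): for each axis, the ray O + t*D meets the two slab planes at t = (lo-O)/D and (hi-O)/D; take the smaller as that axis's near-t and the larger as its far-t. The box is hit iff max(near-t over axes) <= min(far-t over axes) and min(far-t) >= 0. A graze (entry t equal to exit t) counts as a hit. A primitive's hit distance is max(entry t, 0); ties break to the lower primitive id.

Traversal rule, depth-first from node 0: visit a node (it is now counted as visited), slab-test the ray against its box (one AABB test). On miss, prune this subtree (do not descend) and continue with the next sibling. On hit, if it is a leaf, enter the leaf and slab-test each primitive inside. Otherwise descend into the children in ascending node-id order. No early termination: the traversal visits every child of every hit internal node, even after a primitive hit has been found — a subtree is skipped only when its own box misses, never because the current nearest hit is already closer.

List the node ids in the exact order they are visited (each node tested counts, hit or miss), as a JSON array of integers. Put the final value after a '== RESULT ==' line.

Trace the traversal:
N0 x:[0,38] y:[4,35] z:[4,23] -> hit [4,23], descend [8, 9]
  N8 x:[0,25] y:[7,35] z:[9/2,29/2] -> hit [7,29/2], descend [3, 7]
    N3 x:[0,25] y:[25,35] z:[9/2,7] -> miss, prune
    N7 x:[8,14] y:[7,28] z:[9/2,29/2] -> hit [8,14], descend [5, 10]
      N5 x:[10,14] y:[26,28] z:[15/2,21/2] -> miss, prune
      N10 x:[8,12] y:[7,18] z:[9/2,29/2] -> hit [8,12] leaf, test {P0(miss), P1(miss)}
  N9 x:[21,38] y:[4,35] z:[4,23] -> hit [21,23], descend [1, 4]
    N1 x:[21,32] y:[4,18] z:[39/2,23] -> miss, prune
    N4 x:[24,38] y:[7,35] z:[4,8] -> miss, prune

order=[0, 8, 3, 7, 5, 10, 9, 1, 4]  |boxes|=9  |leaves|=1  hit=miss

== RESULT ==
[0, 8, 3, 7, 5, 10, 9, 1, 4]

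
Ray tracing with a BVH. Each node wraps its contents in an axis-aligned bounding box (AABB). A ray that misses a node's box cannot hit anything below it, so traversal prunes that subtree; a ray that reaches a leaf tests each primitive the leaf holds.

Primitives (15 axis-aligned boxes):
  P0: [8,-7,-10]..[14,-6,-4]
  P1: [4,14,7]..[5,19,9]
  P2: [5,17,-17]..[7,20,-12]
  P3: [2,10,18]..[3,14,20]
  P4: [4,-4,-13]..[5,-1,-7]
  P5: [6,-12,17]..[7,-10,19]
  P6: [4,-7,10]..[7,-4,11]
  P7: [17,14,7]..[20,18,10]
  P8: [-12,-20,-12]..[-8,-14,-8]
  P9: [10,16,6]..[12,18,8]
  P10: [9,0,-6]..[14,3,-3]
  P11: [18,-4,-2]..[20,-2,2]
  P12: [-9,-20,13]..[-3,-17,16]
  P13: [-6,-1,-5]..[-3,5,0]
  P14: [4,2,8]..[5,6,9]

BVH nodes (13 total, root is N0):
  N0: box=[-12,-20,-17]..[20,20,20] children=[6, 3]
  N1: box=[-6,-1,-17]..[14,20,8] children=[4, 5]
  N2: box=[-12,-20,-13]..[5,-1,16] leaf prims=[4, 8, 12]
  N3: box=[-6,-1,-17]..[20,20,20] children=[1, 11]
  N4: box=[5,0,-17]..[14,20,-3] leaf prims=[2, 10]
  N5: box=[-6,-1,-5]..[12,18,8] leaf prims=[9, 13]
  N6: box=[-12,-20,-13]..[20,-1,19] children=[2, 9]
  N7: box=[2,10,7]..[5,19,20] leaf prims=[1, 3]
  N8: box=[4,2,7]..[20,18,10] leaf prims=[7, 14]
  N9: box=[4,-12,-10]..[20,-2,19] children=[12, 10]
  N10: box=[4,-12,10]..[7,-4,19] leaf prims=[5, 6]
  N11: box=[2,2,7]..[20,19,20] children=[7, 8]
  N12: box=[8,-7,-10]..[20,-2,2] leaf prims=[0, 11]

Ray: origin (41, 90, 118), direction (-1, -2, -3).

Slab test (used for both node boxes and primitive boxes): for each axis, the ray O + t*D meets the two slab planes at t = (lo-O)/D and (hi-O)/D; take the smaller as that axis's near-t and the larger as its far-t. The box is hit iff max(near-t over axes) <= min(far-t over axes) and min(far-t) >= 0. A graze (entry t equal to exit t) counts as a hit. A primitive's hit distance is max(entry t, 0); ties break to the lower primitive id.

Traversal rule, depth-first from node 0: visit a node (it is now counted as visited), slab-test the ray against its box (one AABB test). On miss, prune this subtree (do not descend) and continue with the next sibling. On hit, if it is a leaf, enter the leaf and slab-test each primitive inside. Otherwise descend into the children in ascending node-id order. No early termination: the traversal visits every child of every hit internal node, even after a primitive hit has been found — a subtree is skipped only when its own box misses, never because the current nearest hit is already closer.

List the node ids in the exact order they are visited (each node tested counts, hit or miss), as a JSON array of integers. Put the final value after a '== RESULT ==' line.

Traverse from the root:
N0 x:[21,53] y:[35,55] z:[98/3,45] -> hit [35,45], descend [3, 6]
  N3 x:[21,47] y:[35,91/2] z:[98/3,45] -> hit [35,45], descend [1, 11]
    N1 x:[27,47] y:[35,91/2] z:[110/3,45] -> hit [110/3,45], descend [4, 5]
      N4 x:[27,36] y:[35,45] z:[121/3,45] -> miss, prune
      N5 x:[29,47] y:[36,91/2] z:[110/3,41] -> hit [110/3,41] leaf, test {P9(miss), P13(miss)}
    N11 x:[21,39] y:[71/2,44] z:[98/3,37] -> hit [71/2,37], descend [7, 8]
      N7 x:[36,39] y:[71/2,40] z:[98/3,37] -> hit [36,37] leaf, test {P1@t=109/3, P3(miss)}
      N8 x:[21,37] y:[36,44] z:[36,37] -> hit [36,37] leaf, test {P7(miss), P14(miss)}
  N6 x:[21,53] y:[91/2,55] z:[33,131/3] -> miss, prune

9 AABB tests over nodes [0, 3, 1, 4, 5, 11, 7, 8, 6]; 3 leaves entered; closest P1.

== RESULT ==
[0, 3, 1, 4, 5, 11, 7, 8, 6]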